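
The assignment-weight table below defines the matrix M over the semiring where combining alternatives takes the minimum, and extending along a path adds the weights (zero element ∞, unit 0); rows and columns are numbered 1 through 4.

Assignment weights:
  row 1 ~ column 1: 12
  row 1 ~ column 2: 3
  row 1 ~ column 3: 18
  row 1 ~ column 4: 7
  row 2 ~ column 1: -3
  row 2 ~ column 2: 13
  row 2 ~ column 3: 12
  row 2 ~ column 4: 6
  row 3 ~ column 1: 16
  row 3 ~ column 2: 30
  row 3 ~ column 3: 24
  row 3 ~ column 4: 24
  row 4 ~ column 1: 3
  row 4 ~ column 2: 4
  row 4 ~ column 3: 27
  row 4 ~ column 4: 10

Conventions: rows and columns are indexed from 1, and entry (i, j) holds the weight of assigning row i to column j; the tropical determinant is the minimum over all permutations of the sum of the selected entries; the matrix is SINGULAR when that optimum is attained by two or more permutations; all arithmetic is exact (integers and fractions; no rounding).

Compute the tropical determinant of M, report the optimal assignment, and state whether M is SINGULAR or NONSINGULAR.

σ = (1, 2, 3, 4): 12 + 13 + 24 + 10 = 59
σ = (1, 2, 4, 3): 12 + 13 + 24 + 27 = 76
σ = (1, 3, 2, 4): 12 + 12 + 30 + 10 = 64
σ = (1, 3, 4, 2): 12 + 12 + 24 + 4 = 52
σ = (1, 4, 2, 3): 12 + 6 + 30 + 27 = 75
σ = (1, 4, 3, 2): 12 + 6 + 24 + 4 = 46
σ = (2, 1, 3, 4): 3 + (-3) + 24 + 10 = 34
σ = (2, 1, 4, 3): 3 + (-3) + 24 + 27 = 51
σ = (2, 3, 1, 4): 3 + 12 + 16 + 10 = 41
σ = (2, 3, 4, 1): 3 + 12 + 24 + 3 = 42
σ = (2, 4, 1, 3): 3 + 6 + 16 + 27 = 52
σ = (2, 4, 3, 1): 3 + 6 + 24 + 3 = 36
σ = (3, 1, 2, 4): 18 + (-3) + 30 + 10 = 55
σ = (3, 1, 4, 2): 18 + (-3) + 24 + 4 = 43
σ = (3, 2, 1, 4): 18 + 13 + 16 + 10 = 57
σ = (3, 2, 4, 1): 18 + 13 + 24 + 3 = 58
σ = (3, 4, 1, 2): 18 + 6 + 16 + 4 = 44
σ = (3, 4, 2, 1): 18 + 6 + 30 + 3 = 57
σ = (4, 1, 2, 3): 7 + (-3) + 30 + 27 = 61
σ = (4, 1, 3, 2): 7 + (-3) + 24 + 4 = 32
σ = (4, 2, 1, 3): 7 + 13 + 16 + 27 = 63
σ = (4, 2, 3, 1): 7 + 13 + 24 + 3 = 47
σ = (4, 3, 1, 2): 7 + 12 + 16 + 4 = 39
σ = (4, 3, 2, 1): 7 + 12 + 30 + 3 = 52
Optimal value attained by: σ = (4, 1, 3, 2).
Answer: det⊕(M) = 32; verdict: NONSINGULAR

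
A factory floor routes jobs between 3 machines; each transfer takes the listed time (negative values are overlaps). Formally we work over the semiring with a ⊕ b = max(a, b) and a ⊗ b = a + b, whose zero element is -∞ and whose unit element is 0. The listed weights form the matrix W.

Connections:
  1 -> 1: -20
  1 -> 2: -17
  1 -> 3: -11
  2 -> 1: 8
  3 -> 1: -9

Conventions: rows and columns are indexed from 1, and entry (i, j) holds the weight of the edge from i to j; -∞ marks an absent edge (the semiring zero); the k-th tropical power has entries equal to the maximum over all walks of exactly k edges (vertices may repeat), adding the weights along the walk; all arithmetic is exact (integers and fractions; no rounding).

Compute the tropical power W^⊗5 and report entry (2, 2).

W^⊗2:
  [-9, -37, -31]
  [-12, -9, -3]
  [-29, -26, -20]
W^⊗3:
  [-29, -26, -20]
  [-1, -29, -23]
  [-18, -46, -40]
W^⊗4:
  [-18, -46, -40]
  [-21, -18, -12]
  [-38, -35, -29]
W^⊗5:
  [-38, -35, -29]
  [-10, -38, -32]
  [-27, -55, -49]
Key observation: the optimum is the walk 2->1->1->2->1->2, with weight 8 + (-20) + (-17) + 8 + (-17) = -38.
Optimal value attained by: walk 2->1->1->2->1->2.
Answer: (W^⊗5)[2][2] = -38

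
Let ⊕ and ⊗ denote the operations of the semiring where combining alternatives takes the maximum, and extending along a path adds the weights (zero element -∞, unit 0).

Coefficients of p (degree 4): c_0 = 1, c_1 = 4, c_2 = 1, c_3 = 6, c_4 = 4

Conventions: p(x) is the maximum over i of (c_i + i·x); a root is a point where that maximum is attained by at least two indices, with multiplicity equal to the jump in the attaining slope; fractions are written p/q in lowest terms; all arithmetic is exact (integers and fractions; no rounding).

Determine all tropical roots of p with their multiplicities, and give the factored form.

hull edge (i=0, c=1) to (i=1, c=4): slope 3, span 1
hull edge (i=1, c=4) to (i=3, c=6): slope 1, span 2
hull edge (i=3, c=6) to (i=4, c=4): slope -2, span 1
Factored form: p(x) = 4 ⊗ (x ⊕ (-3)) ⊗ (x ⊕ (-1)) ⊗ (x ⊕ (-1)) ⊗ (x ⊕ 2)
Answer: roots = -3 (mult 1), -1 (mult 2), 2 (mult 1)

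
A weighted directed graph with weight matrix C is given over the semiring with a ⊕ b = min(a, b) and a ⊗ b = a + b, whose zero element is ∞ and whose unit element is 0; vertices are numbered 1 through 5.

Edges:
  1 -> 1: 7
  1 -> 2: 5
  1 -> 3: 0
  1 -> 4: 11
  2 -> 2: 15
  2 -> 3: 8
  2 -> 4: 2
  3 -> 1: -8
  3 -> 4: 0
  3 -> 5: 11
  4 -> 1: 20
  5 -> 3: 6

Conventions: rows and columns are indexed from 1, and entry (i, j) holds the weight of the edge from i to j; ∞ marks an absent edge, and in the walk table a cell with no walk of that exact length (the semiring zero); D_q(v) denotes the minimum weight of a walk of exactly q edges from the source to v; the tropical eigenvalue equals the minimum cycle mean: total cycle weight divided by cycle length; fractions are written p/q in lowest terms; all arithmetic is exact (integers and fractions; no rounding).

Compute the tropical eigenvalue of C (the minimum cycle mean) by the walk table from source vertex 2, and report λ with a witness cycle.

q=0: [∞, 0, ∞, ∞, ∞]
q=1: [∞, 15, 8, 2, ∞]
q=2: [0, 30, 23, 8, 19]
q=3: [7, 5, 0, 11, 34]
q=4: [-8, 12, 7, 0, 11]
q=5: [-1, -3, -8, 3, 18]
Optimal cycle mean attained by: cycle 1->3->1, total 0 + (-8), length 2.
Answer: λ = -4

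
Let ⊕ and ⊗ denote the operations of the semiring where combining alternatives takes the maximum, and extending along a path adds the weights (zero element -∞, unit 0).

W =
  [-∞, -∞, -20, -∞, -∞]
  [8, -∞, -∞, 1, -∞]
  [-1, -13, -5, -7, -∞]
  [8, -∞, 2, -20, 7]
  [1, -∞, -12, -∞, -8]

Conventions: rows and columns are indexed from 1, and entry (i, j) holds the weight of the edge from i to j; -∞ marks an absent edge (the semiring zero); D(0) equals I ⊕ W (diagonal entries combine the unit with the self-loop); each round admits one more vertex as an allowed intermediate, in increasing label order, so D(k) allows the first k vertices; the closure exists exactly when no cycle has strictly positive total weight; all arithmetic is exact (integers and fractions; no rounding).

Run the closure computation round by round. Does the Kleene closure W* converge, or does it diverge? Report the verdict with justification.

D(0):
  [0, -∞, -20, -∞, -∞]
  [8, 0, -∞, 1, -∞]
  [-1, -13, 0, -7, -∞]
  [8, -∞, 2, 0, 7]
  [1, -∞, -12, -∞, 0]
D(1):
  [0, -∞, -20, -∞, -∞]
  [8, 0, -12, 1, -∞]
  [-1, -13, 0, -7, -∞]
  [8, -∞, 2, 0, 7]
  [1, -∞, -12, -∞, 0]
D(2):
  [0, -∞, -20, -∞, -∞]
  [8, 0, -12, 1, -∞]
  [-1, -13, 0, -7, -∞]
  [8, -∞, 2, 0, 7]
  [1, -∞, -12, -∞, 0]
D(3):
  [0, -33, -20, -27, -∞]
  [8, 0, -12, 1, -∞]
  [-1, -13, 0, -7, -∞]
  [8, -11, 2, 0, 7]
  [1, -25, -12, -19, 0]
D(4):
  [0, -33, -20, -27, -20]
  [9, 0, 3, 1, 8]
  [1, -13, 0, -7, 0]
  [8, -11, 2, 0, 7]
  [1, -25, -12, -19, 0]
D(5):
  [0, -33, -20, -27, -20]
  [9, 0, 3, 1, 8]
  [1, -13, 0, -7, 0]
  [8, -11, 2, 0, 7]
  [1, -25, -12, -19, 0]
Key observation: every diagonal entry stays at the unit through all rounds, so no improving cycle exists.
Answer: CONVERGES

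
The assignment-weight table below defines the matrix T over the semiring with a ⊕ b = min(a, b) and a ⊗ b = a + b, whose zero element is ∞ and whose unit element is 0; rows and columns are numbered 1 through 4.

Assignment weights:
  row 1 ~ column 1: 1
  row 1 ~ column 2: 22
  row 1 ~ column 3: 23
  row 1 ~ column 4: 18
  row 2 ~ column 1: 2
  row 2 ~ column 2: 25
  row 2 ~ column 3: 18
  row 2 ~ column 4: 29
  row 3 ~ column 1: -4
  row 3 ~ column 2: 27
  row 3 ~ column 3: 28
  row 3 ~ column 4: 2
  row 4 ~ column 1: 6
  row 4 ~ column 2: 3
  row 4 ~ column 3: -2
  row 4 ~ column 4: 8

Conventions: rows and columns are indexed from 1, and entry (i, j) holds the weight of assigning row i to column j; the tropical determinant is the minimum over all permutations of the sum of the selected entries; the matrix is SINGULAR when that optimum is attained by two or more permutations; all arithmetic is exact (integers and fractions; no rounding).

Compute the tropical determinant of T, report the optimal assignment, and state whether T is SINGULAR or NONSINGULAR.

σ = (1, 2, 3, 4): 1 + 25 + 28 + 8 = 62
σ = (1, 2, 4, 3): 1 + 25 + 2 + (-2) = 26
σ = (1, 3, 2, 4): 1 + 18 + 27 + 8 = 54
σ = (1, 3, 4, 2): 1 + 18 + 2 + 3 = 24
σ = (1, 4, 2, 3): 1 + 29 + 27 + (-2) = 55
σ = (1, 4, 3, 2): 1 + 29 + 28 + 3 = 61
σ = (2, 1, 3, 4): 22 + 2 + 28 + 8 = 60
σ = (2, 1, 4, 3): 22 + 2 + 2 + (-2) = 24
σ = (2, 3, 1, 4): 22 + 18 + (-4) + 8 = 44
σ = (2, 3, 4, 1): 22 + 18 + 2 + 6 = 48
σ = (2, 4, 1, 3): 22 + 29 + (-4) + (-2) = 45
σ = (2, 4, 3, 1): 22 + 29 + 28 + 6 = 85
σ = (3, 1, 2, 4): 23 + 2 + 27 + 8 = 60
σ = (3, 1, 4, 2): 23 + 2 + 2 + 3 = 30
σ = (3, 2, 1, 4): 23 + 25 + (-4) + 8 = 52
σ = (3, 2, 4, 1): 23 + 25 + 2 + 6 = 56
σ = (3, 4, 1, 2): 23 + 29 + (-4) + 3 = 51
σ = (3, 4, 2, 1): 23 + 29 + 27 + 6 = 85
σ = (4, 1, 2, 3): 18 + 2 + 27 + (-2) = 45
σ = (4, 1, 3, 2): 18 + 2 + 28 + 3 = 51
σ = (4, 2, 1, 3): 18 + 25 + (-4) + (-2) = 37
σ = (4, 2, 3, 1): 18 + 25 + 28 + 6 = 77
σ = (4, 3, 1, 2): 18 + 18 + (-4) + 3 = 35
σ = (4, 3, 2, 1): 18 + 18 + 27 + 6 = 69
Optimal value attained by: σ = (1, 3, 4, 2).
Answer: det⊕(T) = 24; verdict: SINGULAR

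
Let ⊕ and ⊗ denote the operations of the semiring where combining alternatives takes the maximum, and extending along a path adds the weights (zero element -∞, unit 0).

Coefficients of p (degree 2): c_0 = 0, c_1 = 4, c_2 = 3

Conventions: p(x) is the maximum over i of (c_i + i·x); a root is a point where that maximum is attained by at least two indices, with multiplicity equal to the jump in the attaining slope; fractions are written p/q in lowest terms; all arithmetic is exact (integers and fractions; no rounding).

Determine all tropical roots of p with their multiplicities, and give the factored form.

hull edge (i=0, c=0) to (i=1, c=4): slope 4, span 1
hull edge (i=1, c=4) to (i=2, c=3): slope -1, span 1
Factored form: p(x) = 3 ⊗ (x ⊕ (-4)) ⊗ (x ⊕ 1)
Answer: roots = -4 (mult 1), 1 (mult 1)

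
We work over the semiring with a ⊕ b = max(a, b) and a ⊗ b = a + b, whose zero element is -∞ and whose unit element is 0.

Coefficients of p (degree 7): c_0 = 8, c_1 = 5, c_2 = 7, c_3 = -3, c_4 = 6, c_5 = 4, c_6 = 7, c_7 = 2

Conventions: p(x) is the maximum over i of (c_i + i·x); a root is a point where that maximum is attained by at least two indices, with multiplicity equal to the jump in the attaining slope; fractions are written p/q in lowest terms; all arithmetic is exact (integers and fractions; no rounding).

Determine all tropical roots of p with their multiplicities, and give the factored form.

hull edge (i=0, c=8) to (i=6, c=7): slope -1/6, span 6
hull edge (i=6, c=7) to (i=7, c=2): slope -5, span 1
Factored form: p(x) = 2 ⊗ (x ⊕ 1/6) ⊗ (x ⊕ 1/6) ⊗ (x ⊕ 1/6) ⊗ (x ⊕ 1/6) ⊗ (x ⊕ 1/6) ⊗ (x ⊕ 1/6) ⊗ (x ⊕ 5)
Answer: roots = 1/6 (mult 6), 5 (mult 1)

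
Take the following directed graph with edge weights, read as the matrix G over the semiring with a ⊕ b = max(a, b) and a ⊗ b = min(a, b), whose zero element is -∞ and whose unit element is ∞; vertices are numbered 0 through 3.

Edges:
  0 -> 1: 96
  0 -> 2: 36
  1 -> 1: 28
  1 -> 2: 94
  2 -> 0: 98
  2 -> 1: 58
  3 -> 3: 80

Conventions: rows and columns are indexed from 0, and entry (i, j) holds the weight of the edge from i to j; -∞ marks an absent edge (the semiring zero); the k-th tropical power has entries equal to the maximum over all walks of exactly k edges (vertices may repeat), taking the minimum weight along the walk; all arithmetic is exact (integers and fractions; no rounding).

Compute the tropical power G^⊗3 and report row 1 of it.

G^⊗2:
  [36, 36, 94, -∞]
  [94, 58, 28, -∞]
  [-∞, 96, 58, -∞]
  [-∞, -∞, -∞, 80]
G^⊗3:
  [94, 58, 36, -∞]
  [28, 94, 58, -∞]
  [58, 58, 94, -∞]
  [-∞, -∞, -∞, 80]
Answer: row 1 of G^⊗3 = [28, 94, 58, -∞]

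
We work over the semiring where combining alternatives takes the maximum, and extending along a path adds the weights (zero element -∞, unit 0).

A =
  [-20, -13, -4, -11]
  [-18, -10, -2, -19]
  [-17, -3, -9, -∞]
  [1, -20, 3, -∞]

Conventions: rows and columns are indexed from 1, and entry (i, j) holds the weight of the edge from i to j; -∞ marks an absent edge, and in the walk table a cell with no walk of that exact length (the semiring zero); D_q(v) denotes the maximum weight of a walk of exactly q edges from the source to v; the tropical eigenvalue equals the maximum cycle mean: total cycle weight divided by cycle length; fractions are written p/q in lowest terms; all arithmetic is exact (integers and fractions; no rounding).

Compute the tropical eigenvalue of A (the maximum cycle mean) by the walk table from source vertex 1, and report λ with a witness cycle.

q=0: [0, -∞, -∞, -∞]
q=1: [-20, -13, -4, -11]
q=2: [-10, -7, -8, -31]
q=3: [-25, -11, -9, -21]
q=4: [-20, -12, -13, -30]
Optimal cycle mean attained by: cycle 2->3->2, total (-2) + (-3), length 2.
Answer: λ = -5/2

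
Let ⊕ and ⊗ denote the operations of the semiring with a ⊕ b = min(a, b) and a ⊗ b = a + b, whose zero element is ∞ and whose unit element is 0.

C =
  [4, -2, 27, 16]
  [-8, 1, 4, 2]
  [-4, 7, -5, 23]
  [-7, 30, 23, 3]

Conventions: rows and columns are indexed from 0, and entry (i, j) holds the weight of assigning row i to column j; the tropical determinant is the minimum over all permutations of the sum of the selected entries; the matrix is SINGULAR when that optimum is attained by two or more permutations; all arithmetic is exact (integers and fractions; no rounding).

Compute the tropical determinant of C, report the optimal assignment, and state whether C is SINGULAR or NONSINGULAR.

σ = (0, 1, 2, 3): 4 + 1 + (-5) + 3 = 3
σ = (0, 1, 3, 2): 4 + 1 + 23 + 23 = 51
σ = (0, 2, 1, 3): 4 + 4 + 7 + 3 = 18
σ = (0, 2, 3, 1): 4 + 4 + 23 + 30 = 61
σ = (0, 3, 1, 2): 4 + 2 + 7 + 23 = 36
σ = (0, 3, 2, 1): 4 + 2 + (-5) + 30 = 31
σ = (1, 0, 2, 3): (-2) + (-8) + (-5) + 3 = -12
σ = (1, 0, 3, 2): (-2) + (-8) + 23 + 23 = 36
σ = (1, 2, 0, 3): (-2) + 4 + (-4) + 3 = 1
σ = (1, 2, 3, 0): (-2) + 4 + 23 + (-7) = 18
σ = (1, 3, 0, 2): (-2) + 2 + (-4) + 23 = 19
σ = (1, 3, 2, 0): (-2) + 2 + (-5) + (-7) = -12
σ = (2, 0, 1, 3): 27 + (-8) + 7 + 3 = 29
σ = (2, 0, 3, 1): 27 + (-8) + 23 + 30 = 72
σ = (2, 1, 0, 3): 27 + 1 + (-4) + 3 = 27
σ = (2, 1, 3, 0): 27 + 1 + 23 + (-7) = 44
σ = (2, 3, 0, 1): 27 + 2 + (-4) + 30 = 55
σ = (2, 3, 1, 0): 27 + 2 + 7 + (-7) = 29
σ = (3, 0, 1, 2): 16 + (-8) + 7 + 23 = 38
σ = (3, 0, 2, 1): 16 + (-8) + (-5) + 30 = 33
σ = (3, 1, 0, 2): 16 + 1 + (-4) + 23 = 36
σ = (3, 1, 2, 0): 16 + 1 + (-5) + (-7) = 5
σ = (3, 2, 0, 1): 16 + 4 + (-4) + 30 = 46
σ = (3, 2, 1, 0): 16 + 4 + 7 + (-7) = 20
Optimal value attained by: σ = (1, 0, 2, 3).
Answer: det⊕(C) = -12; verdict: SINGULAR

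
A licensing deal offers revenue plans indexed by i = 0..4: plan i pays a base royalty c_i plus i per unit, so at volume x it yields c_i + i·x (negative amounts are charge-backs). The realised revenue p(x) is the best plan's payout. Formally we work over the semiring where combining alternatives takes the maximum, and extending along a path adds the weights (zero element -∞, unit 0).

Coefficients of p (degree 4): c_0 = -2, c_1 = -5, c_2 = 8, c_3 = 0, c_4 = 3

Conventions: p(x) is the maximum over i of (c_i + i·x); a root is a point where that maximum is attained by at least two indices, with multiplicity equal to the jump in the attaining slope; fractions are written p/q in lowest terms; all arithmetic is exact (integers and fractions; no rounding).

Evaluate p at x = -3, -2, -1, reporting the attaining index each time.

p(-3) = max(-2+0·(-3)=-2, -5+1·(-3)=-8, 8+2·(-3)=2, 0+3·(-3)=-9, 3+4·(-3)=-9) = 2 (attained by i=2)
p(-2) = max(-2+0·(-2)=-2, -5+1·(-2)=-7, 8+2·(-2)=4, 0+3·(-2)=-6, 3+4·(-2)=-5) = 4 (attained by i=2)
p(-1) = max(-2+0·(-1)=-2, -5+1·(-1)=-6, 8+2·(-1)=6, 0+3·(-1)=-3, 3+4·(-1)=-1) = 6 (attained by i=2)
Answer: p(-3) = 2; p(-2) = 4; p(-1) = 6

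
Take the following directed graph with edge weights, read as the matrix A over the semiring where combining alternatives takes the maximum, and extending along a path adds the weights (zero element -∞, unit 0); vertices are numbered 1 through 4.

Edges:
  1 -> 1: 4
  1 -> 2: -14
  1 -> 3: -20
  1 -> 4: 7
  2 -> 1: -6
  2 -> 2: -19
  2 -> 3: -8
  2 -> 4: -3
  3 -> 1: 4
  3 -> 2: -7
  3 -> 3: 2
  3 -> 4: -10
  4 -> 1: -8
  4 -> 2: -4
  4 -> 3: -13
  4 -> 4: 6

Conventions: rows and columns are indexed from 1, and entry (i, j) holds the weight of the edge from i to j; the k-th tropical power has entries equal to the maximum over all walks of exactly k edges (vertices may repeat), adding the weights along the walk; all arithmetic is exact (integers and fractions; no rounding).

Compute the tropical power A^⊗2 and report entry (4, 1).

A^⊗2:
  [8, 3, -6, 13]
  [-2, -7, -6, 3]
  [8, -5, 4, 11]
  [-2, 2, -7, 12]
Key observation: the optimum is the walk 4->4->1, with weight 6 + (-8) = -2.
Optimal value attained by: walk 4->4->1.
Answer: (A^⊗2)[4][1] = -2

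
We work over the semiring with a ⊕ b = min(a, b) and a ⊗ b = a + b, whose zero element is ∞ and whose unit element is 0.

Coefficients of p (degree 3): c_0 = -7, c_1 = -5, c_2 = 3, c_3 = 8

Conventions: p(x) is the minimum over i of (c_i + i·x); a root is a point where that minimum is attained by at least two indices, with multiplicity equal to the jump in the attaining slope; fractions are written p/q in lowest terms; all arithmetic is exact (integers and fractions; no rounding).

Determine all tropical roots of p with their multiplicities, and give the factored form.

hull edge (i=0, c=-7) to (i=1, c=-5): slope 2, span 1
hull edge (i=1, c=-5) to (i=3, c=8): slope 13/2, span 2
Factored form: p(x) = 8 ⊗ (x ⊕ (-13/2)) ⊗ (x ⊕ (-13/2)) ⊗ (x ⊕ (-2))
Answer: roots = -13/2 (mult 2), -2 (mult 1)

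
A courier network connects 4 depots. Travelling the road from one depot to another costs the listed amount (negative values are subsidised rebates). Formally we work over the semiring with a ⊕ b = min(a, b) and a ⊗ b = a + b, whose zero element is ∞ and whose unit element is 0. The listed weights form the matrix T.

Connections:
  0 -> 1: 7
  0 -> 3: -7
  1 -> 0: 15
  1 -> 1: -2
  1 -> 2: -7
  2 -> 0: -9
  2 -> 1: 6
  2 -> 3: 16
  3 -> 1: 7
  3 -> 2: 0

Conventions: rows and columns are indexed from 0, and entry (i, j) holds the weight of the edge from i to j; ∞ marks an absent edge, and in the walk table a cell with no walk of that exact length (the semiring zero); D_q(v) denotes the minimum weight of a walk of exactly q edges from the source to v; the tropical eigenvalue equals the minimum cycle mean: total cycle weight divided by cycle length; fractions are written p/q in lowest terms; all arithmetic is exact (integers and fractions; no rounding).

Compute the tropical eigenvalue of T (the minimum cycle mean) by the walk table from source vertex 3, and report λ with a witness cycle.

q=0: [∞, ∞, ∞, 0]
q=1: [∞, 7, 0, ∞]
q=2: [-9, 5, 0, 16]
q=3: [-9, -2, -2, -16]
q=4: [-11, -9, -16, -16]
Optimal cycle mean attained by: cycle 0->3->2->0, total (-7) + 0 + (-9), length 3.
Answer: λ = -16/3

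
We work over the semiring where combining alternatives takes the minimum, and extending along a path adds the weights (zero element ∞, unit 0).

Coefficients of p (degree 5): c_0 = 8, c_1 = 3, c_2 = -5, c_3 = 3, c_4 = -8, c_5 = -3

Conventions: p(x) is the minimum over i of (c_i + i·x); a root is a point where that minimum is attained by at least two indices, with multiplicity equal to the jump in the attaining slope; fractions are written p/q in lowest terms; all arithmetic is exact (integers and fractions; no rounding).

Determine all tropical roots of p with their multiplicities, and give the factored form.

hull edge (i=0, c=8) to (i=2, c=-5): slope -13/2, span 2
hull edge (i=2, c=-5) to (i=4, c=-8): slope -3/2, span 2
hull edge (i=4, c=-8) to (i=5, c=-3): slope 5, span 1
Factored form: p(x) = -3 ⊗ (x ⊕ (-5)) ⊗ (x ⊕ 3/2) ⊗ (x ⊕ 3/2) ⊗ (x ⊕ 13/2) ⊗ (x ⊕ 13/2)
Answer: roots = -5 (mult 1), 3/2 (mult 2), 13/2 (mult 2)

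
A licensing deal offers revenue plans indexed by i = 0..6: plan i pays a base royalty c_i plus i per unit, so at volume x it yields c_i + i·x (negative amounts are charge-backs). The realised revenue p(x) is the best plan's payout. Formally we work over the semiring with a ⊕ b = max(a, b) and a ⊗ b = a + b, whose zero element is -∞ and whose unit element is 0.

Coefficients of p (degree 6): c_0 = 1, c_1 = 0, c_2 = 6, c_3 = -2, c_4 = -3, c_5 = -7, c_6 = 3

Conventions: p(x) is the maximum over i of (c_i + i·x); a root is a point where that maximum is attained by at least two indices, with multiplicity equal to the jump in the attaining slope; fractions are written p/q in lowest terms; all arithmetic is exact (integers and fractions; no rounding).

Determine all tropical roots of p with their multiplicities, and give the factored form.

hull edge (i=0, c=1) to (i=2, c=6): slope 5/2, span 2
hull edge (i=2, c=6) to (i=6, c=3): slope -3/4, span 4
Factored form: p(x) = 3 ⊗ (x ⊕ (-5/2)) ⊗ (x ⊕ (-5/2)) ⊗ (x ⊕ 3/4) ⊗ (x ⊕ 3/4) ⊗ (x ⊕ 3/4) ⊗ (x ⊕ 3/4)
Answer: roots = -5/2 (mult 2), 3/4 (mult 4)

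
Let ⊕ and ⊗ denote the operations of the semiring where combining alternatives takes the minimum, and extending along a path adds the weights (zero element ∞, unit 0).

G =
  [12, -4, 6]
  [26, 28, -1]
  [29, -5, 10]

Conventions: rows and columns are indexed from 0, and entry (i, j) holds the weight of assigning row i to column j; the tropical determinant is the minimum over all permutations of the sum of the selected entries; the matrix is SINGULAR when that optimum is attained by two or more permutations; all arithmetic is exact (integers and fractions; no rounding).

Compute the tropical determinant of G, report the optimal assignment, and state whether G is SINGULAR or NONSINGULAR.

σ = (0, 1, 2): 12 + 28 + 10 = 50
σ = (0, 2, 1): 12 + (-1) + (-5) = 6
σ = (1, 0, 2): (-4) + 26 + 10 = 32
σ = (1, 2, 0): (-4) + (-1) + 29 = 24
σ = (2, 0, 1): 6 + 26 + (-5) = 27
σ = (2, 1, 0): 6 + 28 + 29 = 63
Optimal value attained by: σ = (0, 2, 1).
Answer: det⊕(G) = 6; verdict: NONSINGULAR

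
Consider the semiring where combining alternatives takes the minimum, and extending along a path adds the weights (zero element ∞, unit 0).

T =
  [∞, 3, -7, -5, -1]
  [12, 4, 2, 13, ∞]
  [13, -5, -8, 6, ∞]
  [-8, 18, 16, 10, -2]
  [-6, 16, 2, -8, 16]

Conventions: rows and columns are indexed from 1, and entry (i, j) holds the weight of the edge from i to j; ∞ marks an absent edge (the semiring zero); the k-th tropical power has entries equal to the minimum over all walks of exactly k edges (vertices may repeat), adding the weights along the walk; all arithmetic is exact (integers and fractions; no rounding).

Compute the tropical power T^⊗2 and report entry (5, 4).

T^⊗2:
  [-13, -12, -15, -9, -7]
  [5, -3, -6, 7, 11]
  [-2, -13, -16, -2, 4]
  [-8, -5, -15, -13, -9]
  [-16, -3, -13, -11, -10]
Key observation: the optimum is the walk 5->1->4, with weight (-6) + (-5) = -11.
Optimal value attained by: walk 5->1->4.
Answer: (T^⊗2)[5][4] = -11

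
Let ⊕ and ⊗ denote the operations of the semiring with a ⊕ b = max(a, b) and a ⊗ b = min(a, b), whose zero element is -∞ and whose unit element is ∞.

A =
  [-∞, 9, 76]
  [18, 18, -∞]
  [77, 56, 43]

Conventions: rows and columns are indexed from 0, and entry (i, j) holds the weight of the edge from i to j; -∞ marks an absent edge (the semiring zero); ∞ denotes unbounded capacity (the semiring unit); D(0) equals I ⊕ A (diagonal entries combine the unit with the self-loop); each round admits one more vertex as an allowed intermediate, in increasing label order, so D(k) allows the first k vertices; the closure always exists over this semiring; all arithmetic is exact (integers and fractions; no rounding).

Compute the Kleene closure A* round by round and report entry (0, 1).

D(0):
  [∞, 9, 76]
  [18, ∞, -∞]
  [77, 56, ∞]
D(1):
  [∞, 9, 76]
  [18, ∞, 18]
  [77, 56, ∞]
D(2):
  [∞, 9, 76]
  [18, ∞, 18]
  [77, 56, ∞]
D(3):
  [∞, 56, 76]
  [18, ∞, 18]
  [77, 56, ∞]
Answer: A*[0][1] = 56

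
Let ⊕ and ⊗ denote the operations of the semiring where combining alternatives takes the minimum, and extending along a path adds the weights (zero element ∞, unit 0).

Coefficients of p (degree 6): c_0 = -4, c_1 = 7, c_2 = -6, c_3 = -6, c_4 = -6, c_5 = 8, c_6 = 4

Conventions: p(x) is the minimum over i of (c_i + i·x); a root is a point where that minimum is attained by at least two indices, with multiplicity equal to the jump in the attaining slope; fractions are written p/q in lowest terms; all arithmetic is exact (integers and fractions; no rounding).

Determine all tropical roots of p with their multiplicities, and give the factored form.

hull edge (i=0, c=-4) to (i=2, c=-6): slope -1, span 2
hull edge (i=2, c=-6) to (i=4, c=-6): slope 0, span 2
hull edge (i=4, c=-6) to (i=6, c=4): slope 5, span 2
Factored form: p(x) = 4 ⊗ (x ⊕ (-5)) ⊗ (x ⊕ (-5)) ⊗ (x ⊕ 0) ⊗ (x ⊕ 0) ⊗ (x ⊕ 1) ⊗ (x ⊕ 1)
Answer: roots = -5 (mult 2), 0 (mult 2), 1 (mult 2)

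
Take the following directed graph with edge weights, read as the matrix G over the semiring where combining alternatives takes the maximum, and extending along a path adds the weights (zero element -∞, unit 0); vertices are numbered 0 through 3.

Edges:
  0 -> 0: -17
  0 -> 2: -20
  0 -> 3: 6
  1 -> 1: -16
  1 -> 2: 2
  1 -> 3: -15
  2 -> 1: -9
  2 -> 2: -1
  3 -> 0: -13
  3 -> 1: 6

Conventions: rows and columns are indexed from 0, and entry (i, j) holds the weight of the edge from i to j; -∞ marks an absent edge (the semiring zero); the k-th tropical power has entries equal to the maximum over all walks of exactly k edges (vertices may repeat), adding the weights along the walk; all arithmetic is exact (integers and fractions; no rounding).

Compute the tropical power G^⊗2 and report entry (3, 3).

G^⊗2:
  [-7, 12, -21, -11]
  [-28, -7, 1, -31]
  [-∞, -10, -2, -24]
  [-30, -10, 8, -7]
Key observation: the optimum is the walk 3->0->3, with weight (-13) + 6 = -7.
Optimal value attained by: walk 3->0->3.
Answer: (G^⊗2)[3][3] = -7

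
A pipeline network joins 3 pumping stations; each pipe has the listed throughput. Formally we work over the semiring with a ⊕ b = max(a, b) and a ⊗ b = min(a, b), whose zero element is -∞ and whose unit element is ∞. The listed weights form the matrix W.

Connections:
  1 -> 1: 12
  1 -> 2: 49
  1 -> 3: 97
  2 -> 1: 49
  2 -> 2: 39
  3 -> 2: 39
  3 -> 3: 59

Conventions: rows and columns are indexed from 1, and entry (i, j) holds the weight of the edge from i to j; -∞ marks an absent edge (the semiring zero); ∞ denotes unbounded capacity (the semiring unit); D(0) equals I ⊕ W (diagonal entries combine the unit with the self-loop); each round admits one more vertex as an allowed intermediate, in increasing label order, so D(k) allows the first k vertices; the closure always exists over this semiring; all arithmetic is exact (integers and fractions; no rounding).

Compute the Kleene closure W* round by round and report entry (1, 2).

D(0):
  [∞, 49, 97]
  [49, ∞, -∞]
  [-∞, 39, ∞]
D(1):
  [∞, 49, 97]
  [49, ∞, 49]
  [-∞, 39, ∞]
D(2):
  [∞, 49, 97]
  [49, ∞, 49]
  [39, 39, ∞]
D(3):
  [∞, 49, 97]
  [49, ∞, 49]
  [39, 39, ∞]
Answer: W*[1][2] = 49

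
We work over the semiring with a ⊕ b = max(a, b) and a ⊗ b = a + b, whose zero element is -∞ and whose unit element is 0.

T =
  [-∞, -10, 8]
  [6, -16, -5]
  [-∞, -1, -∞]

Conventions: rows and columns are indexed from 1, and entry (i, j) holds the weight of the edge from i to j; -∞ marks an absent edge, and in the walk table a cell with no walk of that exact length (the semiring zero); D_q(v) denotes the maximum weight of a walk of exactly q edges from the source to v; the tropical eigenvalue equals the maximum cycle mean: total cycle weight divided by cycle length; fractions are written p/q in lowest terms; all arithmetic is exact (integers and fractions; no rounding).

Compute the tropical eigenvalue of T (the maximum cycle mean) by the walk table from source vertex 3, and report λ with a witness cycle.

q=0: [-∞, -∞, 0]
q=1: [-∞, -1, -∞]
q=2: [5, -17, -6]
q=3: [-11, -5, 13]
Optimal cycle mean attained by: cycle 1->3->2->1, total 8 + (-1) + 6, length 3.
Answer: λ = 13/3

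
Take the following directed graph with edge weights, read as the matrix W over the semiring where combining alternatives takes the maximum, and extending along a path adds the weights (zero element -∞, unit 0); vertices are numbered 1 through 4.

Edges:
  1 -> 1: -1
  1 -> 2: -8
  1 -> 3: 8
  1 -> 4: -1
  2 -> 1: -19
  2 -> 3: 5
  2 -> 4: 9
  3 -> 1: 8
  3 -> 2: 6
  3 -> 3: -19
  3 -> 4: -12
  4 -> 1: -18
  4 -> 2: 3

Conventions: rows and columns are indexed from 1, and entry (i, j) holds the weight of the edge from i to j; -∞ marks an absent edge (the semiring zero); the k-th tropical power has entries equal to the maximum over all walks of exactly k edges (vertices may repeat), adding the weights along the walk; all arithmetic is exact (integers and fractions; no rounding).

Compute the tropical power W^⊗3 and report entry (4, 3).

W^⊗2:
  [16, 14, 7, 1]
  [13, 12, -11, -7]
  [7, 0, 16, 15]
  [-16, -26, 8, 12]
W^⊗3:
  [15, 13, 24, 23]
  [12, 5, 21, 21]
  [24, 22, 15, 9]
  [16, 15, -8, -4]
Key observation: the optimum is the walk 4->2->1->3, with weight 3 + (-19) + 8 = -8.
Optimal value attained by: walk 4->2->1->3.
Answer: (W^⊗3)[4][3] = -8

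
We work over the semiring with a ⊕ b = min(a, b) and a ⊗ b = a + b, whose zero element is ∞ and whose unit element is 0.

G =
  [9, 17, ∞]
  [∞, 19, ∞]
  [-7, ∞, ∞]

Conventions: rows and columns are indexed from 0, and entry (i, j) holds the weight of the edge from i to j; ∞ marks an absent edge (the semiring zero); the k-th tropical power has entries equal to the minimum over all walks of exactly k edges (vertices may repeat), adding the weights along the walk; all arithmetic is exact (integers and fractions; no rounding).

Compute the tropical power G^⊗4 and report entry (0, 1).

G^⊗2:
  [18, 26, ∞]
  [∞, 38, ∞]
  [2, 10, ∞]
G^⊗3:
  [27, 35, ∞]
  [∞, 57, ∞]
  [11, 19, ∞]
G^⊗4:
  [36, 44, ∞]
  [∞, 76, ∞]
  [20, 28, ∞]
Key observation: the optimum is the walk 0->0->0->0->1, with weight 9 + 9 + 9 + 17 = 44.
Optimal value attained by: walk 0->0->0->0->1.
Answer: (G^⊗4)[0][1] = 44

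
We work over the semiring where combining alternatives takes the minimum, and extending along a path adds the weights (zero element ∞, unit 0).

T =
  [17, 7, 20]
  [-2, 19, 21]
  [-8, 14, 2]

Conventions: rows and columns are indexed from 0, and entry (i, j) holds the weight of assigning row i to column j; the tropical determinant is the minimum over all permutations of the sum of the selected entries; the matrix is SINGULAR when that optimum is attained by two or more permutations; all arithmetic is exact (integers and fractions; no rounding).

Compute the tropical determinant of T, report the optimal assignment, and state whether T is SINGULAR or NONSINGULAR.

σ = (0, 1, 2): 17 + 19 + 2 = 38
σ = (0, 2, 1): 17 + 21 + 14 = 52
σ = (1, 0, 2): 7 + (-2) + 2 = 7
σ = (1, 2, 0): 7 + 21 + (-8) = 20
σ = (2, 0, 1): 20 + (-2) + 14 = 32
σ = (2, 1, 0): 20 + 19 + (-8) = 31
Optimal value attained by: σ = (1, 0, 2).
Answer: det⊕(T) = 7; verdict: NONSINGULAR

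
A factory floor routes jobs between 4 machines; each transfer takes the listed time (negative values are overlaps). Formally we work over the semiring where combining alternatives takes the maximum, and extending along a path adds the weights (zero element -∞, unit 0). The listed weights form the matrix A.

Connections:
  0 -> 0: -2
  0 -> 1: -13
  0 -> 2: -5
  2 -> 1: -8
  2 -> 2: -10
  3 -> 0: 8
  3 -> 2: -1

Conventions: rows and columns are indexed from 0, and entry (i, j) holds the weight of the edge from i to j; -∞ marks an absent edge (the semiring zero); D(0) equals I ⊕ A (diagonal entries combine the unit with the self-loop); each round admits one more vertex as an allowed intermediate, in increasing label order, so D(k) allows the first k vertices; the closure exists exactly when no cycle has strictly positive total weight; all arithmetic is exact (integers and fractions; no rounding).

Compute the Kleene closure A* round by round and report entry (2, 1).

D(0):
  [0, -13, -5, -∞]
  [-∞, 0, -∞, -∞]
  [-∞, -8, 0, -∞]
  [8, -∞, -1, 0]
D(1):
  [0, -13, -5, -∞]
  [-∞, 0, -∞, -∞]
  [-∞, -8, 0, -∞]
  [8, -5, 3, 0]
D(2):
  [0, -13, -5, -∞]
  [-∞, 0, -∞, -∞]
  [-∞, -8, 0, -∞]
  [8, -5, 3, 0]
D(3):
  [0, -13, -5, -∞]
  [-∞, 0, -∞, -∞]
  [-∞, -8, 0, -∞]
  [8, -5, 3, 0]
D(4):
  [0, -13, -5, -∞]
  [-∞, 0, -∞, -∞]
  [-∞, -8, 0, -∞]
  [8, -5, 3, 0]
Answer: A*[2][1] = -8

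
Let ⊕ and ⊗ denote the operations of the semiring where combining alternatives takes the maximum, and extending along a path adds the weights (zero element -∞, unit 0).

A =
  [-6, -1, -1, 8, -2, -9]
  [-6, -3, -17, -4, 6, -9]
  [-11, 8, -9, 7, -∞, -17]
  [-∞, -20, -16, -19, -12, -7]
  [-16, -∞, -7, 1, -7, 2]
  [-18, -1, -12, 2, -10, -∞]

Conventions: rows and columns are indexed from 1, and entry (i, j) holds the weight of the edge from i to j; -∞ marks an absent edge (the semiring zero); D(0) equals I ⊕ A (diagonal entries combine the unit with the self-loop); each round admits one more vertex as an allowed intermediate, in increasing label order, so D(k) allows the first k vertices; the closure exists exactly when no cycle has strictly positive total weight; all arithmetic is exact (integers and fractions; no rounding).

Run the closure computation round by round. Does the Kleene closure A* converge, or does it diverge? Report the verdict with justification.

D(0):
  [0, -1, -1, 8, -2, -9]
  [-6, 0, -17, -4, 6, -9]
  [-11, 8, 0, 7, -∞, -17]
  [-∞, -20, -16, 0, -12, -7]
  [-16, -∞, -7, 1, 0, 2]
  [-18, -1, -12, 2, -10, 0]
D(1):
  [0, -1, -1, 8, -2, -9]
  [-6, 0, -7, 2, 6, -9]
  [-11, 8, 0, 7, -13, -17]
  [-∞, -20, -16, 0, -12, -7]
  [-16, -17, -7, 1, 0, 2]
  [-18, -1, -12, 2, -10, 0]
Detection: at round 2, diagonal entry (3, 3) turns strictly positive.
Key observation: the cycle 3->2->1->3 has total weight 8 + (-6) + (-1), which is strictly positive.
Answer: DIVERGES — positive cycle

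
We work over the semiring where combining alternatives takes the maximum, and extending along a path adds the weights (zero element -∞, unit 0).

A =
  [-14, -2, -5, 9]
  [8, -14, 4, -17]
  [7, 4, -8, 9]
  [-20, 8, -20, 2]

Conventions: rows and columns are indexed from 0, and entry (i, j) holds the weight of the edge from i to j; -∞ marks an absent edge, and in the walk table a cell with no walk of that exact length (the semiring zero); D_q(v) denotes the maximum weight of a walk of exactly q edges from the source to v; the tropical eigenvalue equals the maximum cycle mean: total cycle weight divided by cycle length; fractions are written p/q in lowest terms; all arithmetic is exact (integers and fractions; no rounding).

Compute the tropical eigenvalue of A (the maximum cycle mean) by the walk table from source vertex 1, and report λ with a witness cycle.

q=0: [-∞, 0, -∞, -∞]
q=1: [8, -14, 4, -17]
q=2: [11, 8, 3, 17]
q=3: [16, 25, 12, 20]
q=4: [33, 28, 29, 25]
Optimal cycle mean attained by: cycle 0->3->1->0, total 9 + 8 + 8, length 3.
Answer: λ = 25/3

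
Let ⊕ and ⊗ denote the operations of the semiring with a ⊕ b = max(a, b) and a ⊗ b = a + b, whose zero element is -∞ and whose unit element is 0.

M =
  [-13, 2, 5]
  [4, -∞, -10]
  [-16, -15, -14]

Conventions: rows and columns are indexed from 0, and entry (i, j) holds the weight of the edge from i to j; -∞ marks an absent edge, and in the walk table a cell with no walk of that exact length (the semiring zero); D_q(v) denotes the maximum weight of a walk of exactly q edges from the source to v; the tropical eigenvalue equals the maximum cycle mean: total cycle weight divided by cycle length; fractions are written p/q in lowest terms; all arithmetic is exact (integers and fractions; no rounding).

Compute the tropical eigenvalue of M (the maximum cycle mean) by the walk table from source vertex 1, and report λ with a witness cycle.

q=0: [-∞, 0, -∞]
q=1: [4, -∞, -10]
q=2: [-9, 6, 9]
q=3: [10, -6, -4]
Optimal cycle mean attained by: cycle 0->1->0, total 2 + 4, length 2.
Answer: λ = 3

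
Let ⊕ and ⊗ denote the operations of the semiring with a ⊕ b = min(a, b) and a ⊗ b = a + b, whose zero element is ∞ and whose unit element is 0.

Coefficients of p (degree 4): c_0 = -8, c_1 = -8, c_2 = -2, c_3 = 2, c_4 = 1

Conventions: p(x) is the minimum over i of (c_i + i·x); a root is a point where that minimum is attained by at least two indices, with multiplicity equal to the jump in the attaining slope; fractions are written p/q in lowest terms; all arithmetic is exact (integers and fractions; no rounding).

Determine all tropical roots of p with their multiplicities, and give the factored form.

hull edge (i=0, c=-8) to (i=1, c=-8): slope 0, span 1
hull edge (i=1, c=-8) to (i=4, c=1): slope 3, span 3
Factored form: p(x) = 1 ⊗ (x ⊕ (-3)) ⊗ (x ⊕ (-3)) ⊗ (x ⊕ (-3)) ⊗ (x ⊕ 0)
Answer: roots = -3 (mult 3), 0 (mult 1)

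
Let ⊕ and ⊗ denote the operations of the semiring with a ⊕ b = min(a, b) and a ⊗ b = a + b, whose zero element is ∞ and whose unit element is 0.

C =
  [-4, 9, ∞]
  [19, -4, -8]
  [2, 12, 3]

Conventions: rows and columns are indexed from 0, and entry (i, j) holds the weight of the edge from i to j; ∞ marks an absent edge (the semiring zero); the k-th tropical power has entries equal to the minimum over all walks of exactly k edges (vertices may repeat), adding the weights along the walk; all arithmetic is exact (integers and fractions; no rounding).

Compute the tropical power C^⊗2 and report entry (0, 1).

C^⊗2:
  [-8, 5, 1]
  [-6, -8, -12]
  [-2, 8, 4]
Key observation: the optimum is the walk 0->0->1, with weight (-4) + 9 = 5.
Optimal value attained by: walk 0->0->1.
Answer: (C^⊗2)[0][1] = 5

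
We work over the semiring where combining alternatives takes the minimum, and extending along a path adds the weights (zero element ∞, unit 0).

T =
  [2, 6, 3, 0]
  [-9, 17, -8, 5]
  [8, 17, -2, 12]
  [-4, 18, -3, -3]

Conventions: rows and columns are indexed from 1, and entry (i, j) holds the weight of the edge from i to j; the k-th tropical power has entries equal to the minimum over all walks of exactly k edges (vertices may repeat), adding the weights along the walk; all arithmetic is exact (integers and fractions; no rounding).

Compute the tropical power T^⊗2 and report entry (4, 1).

T^⊗2:
  [-4, 8, -3, -3]
  [-7, -3, -10, -9]
  [6, 14, -4, 8]
  [-7, 2, -6, -6]
Key observation: the optimum is the walk 4->4->1, with weight (-3) + (-4) = -7.
Optimal value attained by: walk 4->4->1.
Answer: (T^⊗2)[4][1] = -7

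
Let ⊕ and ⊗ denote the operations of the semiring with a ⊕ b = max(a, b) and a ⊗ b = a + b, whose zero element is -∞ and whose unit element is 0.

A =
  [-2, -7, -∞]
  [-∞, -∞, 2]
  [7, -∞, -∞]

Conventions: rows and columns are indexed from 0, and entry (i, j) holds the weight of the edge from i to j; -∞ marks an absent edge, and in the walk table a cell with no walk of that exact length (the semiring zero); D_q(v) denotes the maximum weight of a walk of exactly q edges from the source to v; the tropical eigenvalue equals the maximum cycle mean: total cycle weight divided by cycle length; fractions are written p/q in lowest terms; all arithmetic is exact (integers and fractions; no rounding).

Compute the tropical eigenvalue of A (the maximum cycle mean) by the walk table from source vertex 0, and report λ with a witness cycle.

q=0: [0, -∞, -∞]
q=1: [-2, -7, -∞]
q=2: [-4, -9, -5]
q=3: [2, -11, -7]
Optimal cycle mean attained by: cycle 0->1->2->0, total (-7) + 2 + 7, length 3.
Answer: λ = 2/3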